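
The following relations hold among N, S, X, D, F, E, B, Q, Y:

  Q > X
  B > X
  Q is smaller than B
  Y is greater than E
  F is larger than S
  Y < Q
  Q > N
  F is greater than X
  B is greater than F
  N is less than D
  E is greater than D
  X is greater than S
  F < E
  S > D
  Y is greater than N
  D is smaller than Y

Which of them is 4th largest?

E

The consecutive relations fix a unique order: N < D < S < X < F < E < Y < Q < B.
The 4th largest is E.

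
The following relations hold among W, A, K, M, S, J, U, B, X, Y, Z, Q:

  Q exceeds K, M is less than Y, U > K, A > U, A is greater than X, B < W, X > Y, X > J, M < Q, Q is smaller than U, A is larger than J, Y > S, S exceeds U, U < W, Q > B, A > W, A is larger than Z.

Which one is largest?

A

Chaining downward from A: directly below it, U, J, W, Z, X; then K, B, Q, Y; then M, S.
That covers every other element, and nothing is given above A, so A is the largest.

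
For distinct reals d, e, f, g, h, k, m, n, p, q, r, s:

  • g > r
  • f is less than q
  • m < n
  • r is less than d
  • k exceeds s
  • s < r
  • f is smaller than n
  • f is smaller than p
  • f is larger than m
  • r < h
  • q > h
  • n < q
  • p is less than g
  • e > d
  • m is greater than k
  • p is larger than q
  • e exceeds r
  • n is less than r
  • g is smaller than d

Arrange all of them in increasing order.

The consecutive links are each given: s < k; k < m; m < f; f < n; n < r; r < h; h < q; q < p; p < g; g < d; d < e.

s < k < m < f < n < r < h < q < p < g < d < e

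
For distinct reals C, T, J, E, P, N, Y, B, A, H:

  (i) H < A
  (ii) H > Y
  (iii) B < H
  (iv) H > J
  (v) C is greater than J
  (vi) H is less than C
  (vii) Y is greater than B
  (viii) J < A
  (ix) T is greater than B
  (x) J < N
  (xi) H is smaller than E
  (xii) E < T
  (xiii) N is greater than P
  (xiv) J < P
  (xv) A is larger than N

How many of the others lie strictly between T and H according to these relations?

Chaining upward from H reaches: E, C, A.
Chaining downward from T reaches: B, J, Y, E.
Strictly between H and T are those in both lists: E — 1 element.

1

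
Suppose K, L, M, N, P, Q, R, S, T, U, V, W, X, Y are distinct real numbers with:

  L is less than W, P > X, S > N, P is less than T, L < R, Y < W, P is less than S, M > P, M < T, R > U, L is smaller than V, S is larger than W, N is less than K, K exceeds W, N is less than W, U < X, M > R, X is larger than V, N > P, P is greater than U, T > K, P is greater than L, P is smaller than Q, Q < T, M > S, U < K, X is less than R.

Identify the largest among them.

Chaining downward from T: directly below it, P, Q, M, K; then U, L, X, N, R, W, S; then V, Y.
That covers every other element, and nothing is given above T, so T is the largest.

T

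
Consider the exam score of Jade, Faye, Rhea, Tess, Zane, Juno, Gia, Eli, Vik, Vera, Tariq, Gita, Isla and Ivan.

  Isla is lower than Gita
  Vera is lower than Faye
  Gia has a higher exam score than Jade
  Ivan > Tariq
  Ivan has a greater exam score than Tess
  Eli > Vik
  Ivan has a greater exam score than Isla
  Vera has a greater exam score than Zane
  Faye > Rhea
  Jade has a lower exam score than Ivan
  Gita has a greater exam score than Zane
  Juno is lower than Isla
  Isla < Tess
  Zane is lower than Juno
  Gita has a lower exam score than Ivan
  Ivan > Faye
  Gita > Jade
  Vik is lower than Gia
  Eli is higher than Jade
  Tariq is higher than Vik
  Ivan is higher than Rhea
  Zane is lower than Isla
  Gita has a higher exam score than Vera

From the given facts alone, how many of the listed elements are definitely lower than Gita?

Directly below Gita: Jade, Zane, Isla, Vera.
One step further: Juno (5 so far).
Nothing else is reachable below Gita; 5 in all.

5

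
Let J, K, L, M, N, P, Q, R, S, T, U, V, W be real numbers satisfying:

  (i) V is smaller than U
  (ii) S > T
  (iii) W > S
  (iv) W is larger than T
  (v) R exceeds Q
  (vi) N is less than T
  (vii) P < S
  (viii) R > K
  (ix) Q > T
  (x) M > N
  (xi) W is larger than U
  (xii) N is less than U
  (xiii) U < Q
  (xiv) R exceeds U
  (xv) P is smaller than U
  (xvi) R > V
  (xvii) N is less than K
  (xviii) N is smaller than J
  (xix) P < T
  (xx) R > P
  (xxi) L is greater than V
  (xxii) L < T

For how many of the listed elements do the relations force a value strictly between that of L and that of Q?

1

The relations place L below Q. An element lies strictly between them when it is forced above L and also forced below Q.
Above L: {T, S, W, R}. Below Q: {V, P, N, U, T}.
Intersection: {T} — 1.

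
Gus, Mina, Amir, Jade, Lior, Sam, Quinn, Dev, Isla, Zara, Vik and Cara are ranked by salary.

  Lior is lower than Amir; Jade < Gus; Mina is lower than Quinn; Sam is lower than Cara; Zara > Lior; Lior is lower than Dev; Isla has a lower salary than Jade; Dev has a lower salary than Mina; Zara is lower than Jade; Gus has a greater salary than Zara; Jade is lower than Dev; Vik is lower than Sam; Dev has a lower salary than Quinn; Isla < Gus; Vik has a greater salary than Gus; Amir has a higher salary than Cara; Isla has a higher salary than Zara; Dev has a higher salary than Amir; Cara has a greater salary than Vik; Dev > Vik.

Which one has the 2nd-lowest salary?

Chaining the given pairs: Lior < Zara < Isla < Jade < Gus < Vik < Sam < Cara < Amir < Dev < Mina < Quinn.
Counting 2 from the smallest end gives Zara.

Zara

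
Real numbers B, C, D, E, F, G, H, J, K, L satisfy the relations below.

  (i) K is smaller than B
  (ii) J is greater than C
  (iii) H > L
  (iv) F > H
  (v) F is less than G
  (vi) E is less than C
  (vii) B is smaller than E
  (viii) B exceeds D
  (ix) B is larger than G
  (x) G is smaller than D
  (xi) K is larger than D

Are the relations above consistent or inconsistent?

The single ordering L < H < F < G < D < K < B < E < C < J satisfies every listed relation, so no contradiction arises.

consistent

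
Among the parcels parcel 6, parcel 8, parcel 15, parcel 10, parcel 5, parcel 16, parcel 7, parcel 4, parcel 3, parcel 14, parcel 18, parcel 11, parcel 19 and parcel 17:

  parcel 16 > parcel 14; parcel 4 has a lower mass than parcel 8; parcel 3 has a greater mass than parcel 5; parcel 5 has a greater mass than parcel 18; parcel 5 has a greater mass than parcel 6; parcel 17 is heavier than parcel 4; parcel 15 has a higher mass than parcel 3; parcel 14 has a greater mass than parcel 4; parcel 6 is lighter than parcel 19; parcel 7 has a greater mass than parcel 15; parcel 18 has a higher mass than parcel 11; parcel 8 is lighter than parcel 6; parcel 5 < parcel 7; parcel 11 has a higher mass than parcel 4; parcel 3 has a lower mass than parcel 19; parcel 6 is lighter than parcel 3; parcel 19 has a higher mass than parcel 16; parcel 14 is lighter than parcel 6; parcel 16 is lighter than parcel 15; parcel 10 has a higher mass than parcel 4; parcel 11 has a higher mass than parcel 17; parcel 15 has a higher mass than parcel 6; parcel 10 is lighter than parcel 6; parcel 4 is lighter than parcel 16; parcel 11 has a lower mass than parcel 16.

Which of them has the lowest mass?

parcel 4

parcel 17 is not least since parcel 4 < parcel 17; parcel 8 is not least since parcel 4 < parcel 8; parcel 11 is not least since parcel 17 < parcel 11; parcel 14 is not least since parcel 4 < parcel 14; parcel 10 is not least since parcel 4 < parcel 10; parcel 18 is not least since parcel 11 < parcel 18; parcel 6 is not least since parcel 10 < parcel 6; parcel 5 is not least since parcel 18 < parcel 5; parcel 16 is not least since parcel 14 < parcel 16; parcel 3 is not least since parcel 6 < parcel 3; parcel 19 is not least since parcel 16 < parcel 19; parcel 15 is not least since parcel 3 < parcel 15; parcel 7 is not least since parcel 15 < parcel 7.
Only parcel 4 has nothing below it, so parcel 4 is the lowest mass.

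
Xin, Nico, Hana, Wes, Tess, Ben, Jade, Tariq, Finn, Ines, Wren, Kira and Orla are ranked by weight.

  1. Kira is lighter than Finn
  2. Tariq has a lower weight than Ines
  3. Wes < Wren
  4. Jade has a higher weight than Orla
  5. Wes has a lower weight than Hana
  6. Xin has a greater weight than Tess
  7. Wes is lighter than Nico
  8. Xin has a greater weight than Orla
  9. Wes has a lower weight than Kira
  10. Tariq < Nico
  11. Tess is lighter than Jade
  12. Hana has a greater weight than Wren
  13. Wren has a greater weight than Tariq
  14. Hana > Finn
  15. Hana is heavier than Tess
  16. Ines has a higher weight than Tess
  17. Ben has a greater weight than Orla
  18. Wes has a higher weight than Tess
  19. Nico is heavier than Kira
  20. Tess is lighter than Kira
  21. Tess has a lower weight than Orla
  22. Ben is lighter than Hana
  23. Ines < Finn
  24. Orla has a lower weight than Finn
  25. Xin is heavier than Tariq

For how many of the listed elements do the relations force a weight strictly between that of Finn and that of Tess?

Chaining upward from Tess reaches: Orla, Ben, Ines, Xin, Jade, Wes, Kira, Nico, Wren, Hana.
Chaining downward from Finn reaches: Tariq, Orla, Ines, Wes, Kira.
Strictly between Tess and Finn are those in both lists: Orla, Ines, Wes, Kira — 4 elements.

4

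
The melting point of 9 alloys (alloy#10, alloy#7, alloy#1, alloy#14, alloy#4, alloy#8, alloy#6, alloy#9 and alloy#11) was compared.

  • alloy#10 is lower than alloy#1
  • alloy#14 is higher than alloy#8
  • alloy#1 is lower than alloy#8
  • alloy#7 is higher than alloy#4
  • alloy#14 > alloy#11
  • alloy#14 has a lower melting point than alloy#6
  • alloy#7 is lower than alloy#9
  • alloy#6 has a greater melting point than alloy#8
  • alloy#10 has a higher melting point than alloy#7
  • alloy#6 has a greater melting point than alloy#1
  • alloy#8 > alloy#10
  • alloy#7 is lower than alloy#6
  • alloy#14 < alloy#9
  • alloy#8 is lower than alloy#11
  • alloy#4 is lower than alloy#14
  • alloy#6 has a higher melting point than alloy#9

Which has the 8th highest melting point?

The consecutive relations fix a unique order: alloy#4 < alloy#7 < alloy#10 < alloy#1 < alloy#8 < alloy#11 < alloy#14 < alloy#9 < alloy#6.
The 8th largest is alloy#7.

alloy#7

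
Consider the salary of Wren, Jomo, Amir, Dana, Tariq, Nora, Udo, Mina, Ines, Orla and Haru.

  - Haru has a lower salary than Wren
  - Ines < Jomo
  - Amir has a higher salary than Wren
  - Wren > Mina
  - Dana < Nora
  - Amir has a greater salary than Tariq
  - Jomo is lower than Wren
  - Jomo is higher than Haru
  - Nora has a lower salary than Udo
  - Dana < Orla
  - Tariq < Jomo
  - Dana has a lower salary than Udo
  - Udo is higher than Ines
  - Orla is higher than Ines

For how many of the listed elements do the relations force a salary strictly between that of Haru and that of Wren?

The relations place Haru below Wren. An element lies strictly between them when it is forced above Haru and also forced below Wren.
Above Haru: {Jomo, Amir}. Below Wren: {Ines, Mina, Tariq, Jomo}.
Intersection: {Jomo} — 1.

1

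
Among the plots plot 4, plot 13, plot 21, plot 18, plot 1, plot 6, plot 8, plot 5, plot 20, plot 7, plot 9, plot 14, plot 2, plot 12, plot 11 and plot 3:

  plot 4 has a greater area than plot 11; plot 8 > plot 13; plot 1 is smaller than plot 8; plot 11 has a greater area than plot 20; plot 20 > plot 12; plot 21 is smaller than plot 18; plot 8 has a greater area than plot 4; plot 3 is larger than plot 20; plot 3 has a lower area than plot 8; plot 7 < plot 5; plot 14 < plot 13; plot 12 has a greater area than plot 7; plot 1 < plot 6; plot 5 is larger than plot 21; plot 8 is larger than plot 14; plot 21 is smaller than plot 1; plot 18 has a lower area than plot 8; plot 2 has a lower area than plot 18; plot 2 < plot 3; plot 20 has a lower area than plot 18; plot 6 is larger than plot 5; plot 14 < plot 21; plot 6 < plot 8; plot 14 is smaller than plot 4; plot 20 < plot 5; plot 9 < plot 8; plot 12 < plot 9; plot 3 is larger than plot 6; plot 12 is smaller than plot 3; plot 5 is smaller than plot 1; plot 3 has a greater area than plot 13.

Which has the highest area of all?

plot 7 is not greatest since plot 7 < plot 12; plot 12 is not greatest since plot 12 < plot 9; plot 20 is not greatest since plot 20 < plot 3; plot 14 is not greatest since plot 14 < plot 8; plot 2 is not greatest since plot 2 < plot 18; plot 21 is not greatest since plot 21 < plot 5; plot 9 is not greatest since plot 9 < plot 8; plot 11 is not greatest since plot 11 < plot 4; plot 4 is not greatest since plot 4 < plot 8; plot 18 is not greatest since plot 18 < plot 8; plot 5 is not greatest since plot 5 < plot 1; plot 13 is not greatest since plot 13 < plot 3; plot 1 is not greatest since plot 1 < plot 6; plot 6 is not greatest since plot 6 < plot 3; plot 3 is not greatest since plot 3 < plot 8.
Only plot 8 has nothing above it, so plot 8 is the highest area.

plot 8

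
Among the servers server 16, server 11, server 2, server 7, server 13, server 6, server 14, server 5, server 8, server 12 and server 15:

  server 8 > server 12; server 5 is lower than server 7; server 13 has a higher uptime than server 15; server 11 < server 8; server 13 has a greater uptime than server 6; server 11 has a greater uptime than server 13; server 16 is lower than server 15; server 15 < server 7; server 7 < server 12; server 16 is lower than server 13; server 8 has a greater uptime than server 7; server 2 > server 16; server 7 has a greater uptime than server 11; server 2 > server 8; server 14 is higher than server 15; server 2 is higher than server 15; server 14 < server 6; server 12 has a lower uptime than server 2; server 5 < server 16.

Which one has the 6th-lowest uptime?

server 13

Piecing the relations together gives one ordering: server 5 < server 16 < server 15 < server 14 < server 6 < server 13 < server 11 < server 7 < server 12 < server 8 < server 2.
Counting 6 from the smallest end gives server 13.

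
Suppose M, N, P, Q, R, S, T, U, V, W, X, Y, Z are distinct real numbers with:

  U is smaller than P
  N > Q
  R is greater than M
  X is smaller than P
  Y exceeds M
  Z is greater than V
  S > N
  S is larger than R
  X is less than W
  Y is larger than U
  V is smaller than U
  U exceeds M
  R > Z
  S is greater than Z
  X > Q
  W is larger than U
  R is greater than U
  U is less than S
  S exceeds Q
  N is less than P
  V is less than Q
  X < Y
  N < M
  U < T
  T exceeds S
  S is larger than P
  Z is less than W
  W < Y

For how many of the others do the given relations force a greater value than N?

8

The elements the relations force above N are M, U, R, W, P, S, T, Y — no chain reaches any other.
That is 8.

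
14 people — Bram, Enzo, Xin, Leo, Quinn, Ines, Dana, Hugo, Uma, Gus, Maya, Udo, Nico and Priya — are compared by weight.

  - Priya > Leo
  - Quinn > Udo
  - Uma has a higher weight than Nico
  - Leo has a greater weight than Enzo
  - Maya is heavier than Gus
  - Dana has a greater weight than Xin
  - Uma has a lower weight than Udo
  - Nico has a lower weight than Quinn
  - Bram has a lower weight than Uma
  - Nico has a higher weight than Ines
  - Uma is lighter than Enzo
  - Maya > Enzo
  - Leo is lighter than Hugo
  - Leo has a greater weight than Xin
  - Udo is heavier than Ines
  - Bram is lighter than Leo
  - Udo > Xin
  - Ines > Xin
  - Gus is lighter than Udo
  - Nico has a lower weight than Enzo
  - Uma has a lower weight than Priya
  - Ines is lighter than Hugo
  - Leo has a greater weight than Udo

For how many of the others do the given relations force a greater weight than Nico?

The elements the relations force above Nico are Uma, Enzo, Udo, Maya, Leo, Priya, Quinn, Hugo — no chain reaches any other.
That is 8.

8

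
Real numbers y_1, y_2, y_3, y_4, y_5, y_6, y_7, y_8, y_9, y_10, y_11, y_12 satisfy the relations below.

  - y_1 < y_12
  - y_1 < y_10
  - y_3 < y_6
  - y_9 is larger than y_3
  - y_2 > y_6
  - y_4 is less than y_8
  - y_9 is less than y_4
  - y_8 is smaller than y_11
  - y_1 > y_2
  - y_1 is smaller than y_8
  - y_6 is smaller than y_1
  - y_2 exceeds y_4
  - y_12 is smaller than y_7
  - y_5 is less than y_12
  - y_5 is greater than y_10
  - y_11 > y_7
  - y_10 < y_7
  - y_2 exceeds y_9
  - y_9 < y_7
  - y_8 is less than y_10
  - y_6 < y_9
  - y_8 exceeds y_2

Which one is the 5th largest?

Chaining the given pairs: y_3 < y_6 < y_9 < y_4 < y_2 < y_1 < y_8 < y_10 < y_5 < y_12 < y_7 < y_11.
Counting 5 from the largest end gives y_10.

y_10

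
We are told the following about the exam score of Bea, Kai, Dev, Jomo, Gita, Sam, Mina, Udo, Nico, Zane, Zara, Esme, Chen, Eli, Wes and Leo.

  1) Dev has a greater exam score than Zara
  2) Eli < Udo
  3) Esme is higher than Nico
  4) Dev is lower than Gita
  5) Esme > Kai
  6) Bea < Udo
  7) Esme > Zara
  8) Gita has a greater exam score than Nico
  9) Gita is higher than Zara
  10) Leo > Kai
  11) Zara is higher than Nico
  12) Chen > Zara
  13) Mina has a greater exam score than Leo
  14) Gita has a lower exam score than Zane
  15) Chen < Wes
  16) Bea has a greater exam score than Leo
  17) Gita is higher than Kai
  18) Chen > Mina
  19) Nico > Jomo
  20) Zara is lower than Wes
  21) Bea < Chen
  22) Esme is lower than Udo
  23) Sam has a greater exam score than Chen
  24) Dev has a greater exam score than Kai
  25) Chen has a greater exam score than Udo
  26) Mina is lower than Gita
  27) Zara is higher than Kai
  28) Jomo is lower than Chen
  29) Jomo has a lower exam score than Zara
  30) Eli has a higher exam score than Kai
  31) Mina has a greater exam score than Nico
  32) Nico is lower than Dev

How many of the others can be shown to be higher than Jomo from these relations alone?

11

From Jomo the given relations immediately reach Nico, Zara, Chen.
From those, Esme, Mina, Dev, Gita, Wes, Sam — 9 in total.
From those, Udo, Zane — 11 in total.
Nothing else is reachable above Jomo; 11 in all.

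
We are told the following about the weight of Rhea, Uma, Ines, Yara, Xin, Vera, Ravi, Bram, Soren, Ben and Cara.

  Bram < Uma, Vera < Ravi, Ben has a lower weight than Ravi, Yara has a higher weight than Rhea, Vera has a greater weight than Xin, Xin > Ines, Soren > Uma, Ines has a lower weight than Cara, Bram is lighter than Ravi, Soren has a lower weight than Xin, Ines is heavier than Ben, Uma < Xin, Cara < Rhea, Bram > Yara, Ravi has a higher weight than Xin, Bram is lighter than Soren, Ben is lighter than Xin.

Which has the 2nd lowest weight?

Ines

The consecutive relations fix a unique order: Ben < Ines < Cara < Rhea < Yara < Bram < Uma < Soren < Xin < Vera < Ravi.
Counting 2 from the smallest end gives Ines.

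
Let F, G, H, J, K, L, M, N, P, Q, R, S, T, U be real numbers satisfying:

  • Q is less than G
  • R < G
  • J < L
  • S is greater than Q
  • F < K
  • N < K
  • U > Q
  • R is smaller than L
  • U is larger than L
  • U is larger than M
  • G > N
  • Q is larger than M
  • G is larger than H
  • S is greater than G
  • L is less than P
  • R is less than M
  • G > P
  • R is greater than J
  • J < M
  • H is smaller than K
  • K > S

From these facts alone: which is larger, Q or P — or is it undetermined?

Following every chain through P: above P we get G, S, K; below P we get J, R, L.
Q is not reached, and no chain runs the other way from Q to P.
So the given relations leave the order of P and Q undetermined.

undetermined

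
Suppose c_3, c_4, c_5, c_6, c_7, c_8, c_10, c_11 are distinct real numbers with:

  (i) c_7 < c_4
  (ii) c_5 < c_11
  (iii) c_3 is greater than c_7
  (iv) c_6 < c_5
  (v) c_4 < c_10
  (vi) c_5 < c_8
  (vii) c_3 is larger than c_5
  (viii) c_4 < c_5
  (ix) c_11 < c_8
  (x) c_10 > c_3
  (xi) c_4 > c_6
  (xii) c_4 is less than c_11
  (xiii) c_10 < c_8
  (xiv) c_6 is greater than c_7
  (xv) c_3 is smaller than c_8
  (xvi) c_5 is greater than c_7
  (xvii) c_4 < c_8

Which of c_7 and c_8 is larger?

c_8

Chaining the given relations: c_7 < c_6 < c_4 < c_5 < c_3 < c_8.
So c_7 < c_8; c_8 is the larger of the two.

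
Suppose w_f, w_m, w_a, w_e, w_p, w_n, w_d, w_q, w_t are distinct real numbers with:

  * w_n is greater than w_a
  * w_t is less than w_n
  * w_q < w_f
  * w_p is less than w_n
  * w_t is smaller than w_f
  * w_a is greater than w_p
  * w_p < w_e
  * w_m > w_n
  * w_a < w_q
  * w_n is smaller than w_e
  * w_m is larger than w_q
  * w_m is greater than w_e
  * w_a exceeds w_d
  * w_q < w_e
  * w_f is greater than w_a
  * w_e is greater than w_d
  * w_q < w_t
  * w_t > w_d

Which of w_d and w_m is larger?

w_m

w_d < w_a < w_q < w_t < w_n < w_e < w_m, by transitivity through w_a, w_q, w_t, w_n, w_e.
So w_d < w_m; w_m is the larger of the two.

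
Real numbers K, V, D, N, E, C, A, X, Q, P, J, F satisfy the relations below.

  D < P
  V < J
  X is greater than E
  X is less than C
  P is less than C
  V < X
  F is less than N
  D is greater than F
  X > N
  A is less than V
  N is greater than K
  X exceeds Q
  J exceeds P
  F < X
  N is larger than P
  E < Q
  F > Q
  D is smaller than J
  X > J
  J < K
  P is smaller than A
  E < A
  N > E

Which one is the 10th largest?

F

Chaining the given pairs: E < Q < F < D < P < A < V < J < K < N < X < C.
The 10th largest is F.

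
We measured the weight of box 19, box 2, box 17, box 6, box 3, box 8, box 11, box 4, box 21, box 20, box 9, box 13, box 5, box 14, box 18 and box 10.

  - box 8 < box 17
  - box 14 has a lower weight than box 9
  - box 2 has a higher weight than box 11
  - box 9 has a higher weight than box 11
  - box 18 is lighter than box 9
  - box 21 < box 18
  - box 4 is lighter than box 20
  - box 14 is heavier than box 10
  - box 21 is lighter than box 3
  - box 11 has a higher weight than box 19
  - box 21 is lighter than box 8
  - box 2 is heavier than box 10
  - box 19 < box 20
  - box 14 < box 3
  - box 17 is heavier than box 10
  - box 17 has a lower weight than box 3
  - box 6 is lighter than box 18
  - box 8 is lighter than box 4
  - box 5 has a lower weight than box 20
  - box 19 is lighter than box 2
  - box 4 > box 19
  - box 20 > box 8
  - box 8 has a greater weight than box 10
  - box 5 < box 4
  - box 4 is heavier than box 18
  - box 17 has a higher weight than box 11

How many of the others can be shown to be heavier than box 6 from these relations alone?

Directly above box 6: box 18.
One step further: box 9, box 4 (3 so far).
One step further: box 20 (4 so far).
No other element is forced above box 6 by the given relations, so the count is 4.

4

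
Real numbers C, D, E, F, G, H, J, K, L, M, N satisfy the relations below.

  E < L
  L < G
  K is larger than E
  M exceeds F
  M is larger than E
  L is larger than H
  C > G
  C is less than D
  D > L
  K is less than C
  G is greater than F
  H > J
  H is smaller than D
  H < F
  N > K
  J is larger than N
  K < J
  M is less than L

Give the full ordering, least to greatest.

Each adjacent pair is fixed by a given relation: E < K; K < N; N < J; J < H; H < F; F < M; M < L; L < G; G < C; C < D. Chaining them end to end gives the full order.

E < K < N < J < H < F < M < L < G < C < D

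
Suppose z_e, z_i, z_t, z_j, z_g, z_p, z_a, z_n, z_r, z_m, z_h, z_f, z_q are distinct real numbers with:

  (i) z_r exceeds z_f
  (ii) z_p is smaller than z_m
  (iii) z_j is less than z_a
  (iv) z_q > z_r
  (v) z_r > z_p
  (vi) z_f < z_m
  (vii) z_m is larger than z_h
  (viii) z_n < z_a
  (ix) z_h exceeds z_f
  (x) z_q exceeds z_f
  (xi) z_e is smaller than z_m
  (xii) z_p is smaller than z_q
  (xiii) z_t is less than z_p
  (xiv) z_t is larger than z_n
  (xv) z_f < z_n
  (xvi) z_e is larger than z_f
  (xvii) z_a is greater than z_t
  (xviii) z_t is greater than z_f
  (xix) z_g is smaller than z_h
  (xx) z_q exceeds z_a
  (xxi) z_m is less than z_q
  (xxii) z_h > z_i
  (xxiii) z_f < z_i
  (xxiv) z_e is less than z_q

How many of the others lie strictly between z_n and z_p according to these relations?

1

The relations place z_n below z_p. An element lies strictly between them when it is forced above z_n and also forced below z_p.
Above z_n: {z_t, z_r, z_a, z_m, z_q}. Below z_p: {z_f, z_t}.
Intersection: {z_t} — 1.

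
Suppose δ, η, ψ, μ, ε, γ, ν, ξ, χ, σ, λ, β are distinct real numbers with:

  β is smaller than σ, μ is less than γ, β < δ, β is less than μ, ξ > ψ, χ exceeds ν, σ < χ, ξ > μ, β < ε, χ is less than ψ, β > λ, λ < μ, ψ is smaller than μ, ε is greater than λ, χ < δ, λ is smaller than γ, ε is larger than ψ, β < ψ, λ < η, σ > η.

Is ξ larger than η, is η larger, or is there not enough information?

Link the given pairs in sequence: η < σ; σ < χ; χ < ψ; ψ < μ; μ < ξ.
Chaining these gives η < σ < χ < ψ < μ < ξ.
So ξ is larger.

ξ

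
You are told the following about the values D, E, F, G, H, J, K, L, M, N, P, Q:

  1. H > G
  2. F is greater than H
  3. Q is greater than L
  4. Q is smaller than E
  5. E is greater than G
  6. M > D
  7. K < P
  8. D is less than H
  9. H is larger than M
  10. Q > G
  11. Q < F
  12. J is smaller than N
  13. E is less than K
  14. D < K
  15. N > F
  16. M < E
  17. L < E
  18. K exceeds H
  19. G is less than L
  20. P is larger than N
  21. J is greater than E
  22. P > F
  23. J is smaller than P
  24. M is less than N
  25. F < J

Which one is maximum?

P

Chaining downward from P: directly below it, F, J, K, N; then D, M, H, Q, E; then G, L.
That covers every other element, and nothing is given above P, so P is the maximum.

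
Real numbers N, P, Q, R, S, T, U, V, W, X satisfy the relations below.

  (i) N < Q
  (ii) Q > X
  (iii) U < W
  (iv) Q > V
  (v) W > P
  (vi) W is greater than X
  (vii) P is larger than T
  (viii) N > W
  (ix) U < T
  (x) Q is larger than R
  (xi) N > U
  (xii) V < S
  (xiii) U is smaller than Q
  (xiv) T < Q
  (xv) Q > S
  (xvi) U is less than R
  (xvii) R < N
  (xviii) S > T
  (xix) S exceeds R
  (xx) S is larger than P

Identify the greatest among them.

Chaining downward from Q: directly below it, U, T, V, R, X, S, N; then P, W.
That covers every other element, and nothing is given above Q, so Q is the greatest.

Q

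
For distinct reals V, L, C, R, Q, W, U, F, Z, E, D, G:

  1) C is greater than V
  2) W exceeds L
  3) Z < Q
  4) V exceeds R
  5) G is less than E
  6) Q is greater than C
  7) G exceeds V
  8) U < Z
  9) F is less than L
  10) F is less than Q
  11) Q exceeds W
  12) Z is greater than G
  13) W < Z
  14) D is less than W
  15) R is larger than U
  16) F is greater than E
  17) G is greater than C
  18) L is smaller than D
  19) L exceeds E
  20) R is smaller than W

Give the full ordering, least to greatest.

The consecutive links are each given: U < R; R < V; V < C; C < G; G < E; E < F; F < L; L < D; D < W; W < Z; Z < Q.

U < R < V < C < G < E < F < L < D < W < Z < Q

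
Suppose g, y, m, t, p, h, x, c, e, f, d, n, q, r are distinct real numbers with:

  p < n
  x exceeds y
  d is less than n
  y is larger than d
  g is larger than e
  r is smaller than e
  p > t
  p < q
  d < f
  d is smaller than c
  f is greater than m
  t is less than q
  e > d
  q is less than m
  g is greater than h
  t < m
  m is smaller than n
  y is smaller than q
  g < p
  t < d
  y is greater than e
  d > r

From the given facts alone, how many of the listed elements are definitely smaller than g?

5

Directly below g: e, h.
One step further: r, d (4 so far).
One step further: t (5 so far).
No other element is forced below g by the given relations, so the count is 5.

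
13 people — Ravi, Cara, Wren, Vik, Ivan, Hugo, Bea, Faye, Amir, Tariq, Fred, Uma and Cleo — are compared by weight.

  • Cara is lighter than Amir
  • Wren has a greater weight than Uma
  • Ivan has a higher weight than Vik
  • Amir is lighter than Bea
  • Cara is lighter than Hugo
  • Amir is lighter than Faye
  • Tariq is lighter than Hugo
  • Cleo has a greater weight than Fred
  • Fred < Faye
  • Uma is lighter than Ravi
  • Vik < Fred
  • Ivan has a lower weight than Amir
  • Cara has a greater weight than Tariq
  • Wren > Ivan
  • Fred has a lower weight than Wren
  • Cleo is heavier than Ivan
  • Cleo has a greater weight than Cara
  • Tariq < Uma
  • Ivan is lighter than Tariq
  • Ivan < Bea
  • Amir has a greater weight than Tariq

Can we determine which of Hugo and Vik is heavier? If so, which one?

Vik < Ivan and Ivan < Tariq give Vik < Tariq.
With Tariq < Cara: Vik < Ivan < Tariq < Cara.
With Cara < Hugo: Vik < Ivan < Tariq < Cara < Hugo.
So Hugo is heavier.

Hugo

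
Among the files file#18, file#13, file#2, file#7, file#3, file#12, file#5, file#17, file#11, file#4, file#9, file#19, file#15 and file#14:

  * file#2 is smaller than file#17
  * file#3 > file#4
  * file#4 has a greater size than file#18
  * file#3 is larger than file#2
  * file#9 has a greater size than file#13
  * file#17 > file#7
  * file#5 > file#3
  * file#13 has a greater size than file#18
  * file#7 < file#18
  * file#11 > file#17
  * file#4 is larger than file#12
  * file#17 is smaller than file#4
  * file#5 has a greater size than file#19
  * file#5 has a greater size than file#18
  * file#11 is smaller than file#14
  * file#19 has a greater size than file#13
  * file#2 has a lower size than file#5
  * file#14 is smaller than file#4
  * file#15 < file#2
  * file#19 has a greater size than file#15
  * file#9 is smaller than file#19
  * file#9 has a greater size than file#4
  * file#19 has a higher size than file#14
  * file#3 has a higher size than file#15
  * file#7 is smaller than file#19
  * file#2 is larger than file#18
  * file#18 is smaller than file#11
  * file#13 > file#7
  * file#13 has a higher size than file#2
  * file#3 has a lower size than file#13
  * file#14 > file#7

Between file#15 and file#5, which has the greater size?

file#15 < file#2 < file#17 < file#11 < file#14 < file#4 < file#3 < file#13 < file#9 < file#19 < file#5, by transitivity through file#2, file#17, file#11, file#14, file#4, file#3, file#13, file#9, file#19.
So file#15 < file#5; file#5 is the larger of the two.

file#5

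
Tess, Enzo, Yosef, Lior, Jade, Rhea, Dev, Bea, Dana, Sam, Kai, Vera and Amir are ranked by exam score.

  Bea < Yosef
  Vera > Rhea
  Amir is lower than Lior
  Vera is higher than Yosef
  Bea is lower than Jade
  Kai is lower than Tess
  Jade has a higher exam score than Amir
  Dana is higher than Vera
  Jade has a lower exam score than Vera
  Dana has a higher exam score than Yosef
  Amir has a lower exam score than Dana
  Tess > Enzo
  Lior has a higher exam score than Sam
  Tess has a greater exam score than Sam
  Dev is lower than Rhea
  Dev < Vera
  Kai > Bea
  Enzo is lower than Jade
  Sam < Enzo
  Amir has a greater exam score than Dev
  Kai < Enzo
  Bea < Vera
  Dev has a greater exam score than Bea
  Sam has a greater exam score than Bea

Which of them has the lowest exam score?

Dev is not least since Bea < Dev; Rhea is not least since Dev < Rhea; Amir is not least since Dev < Amir; Sam is not least since Bea < Sam; Yosef is not least since Bea < Yosef; Kai is not least since Bea < Kai; Enzo is not least since Kai < Enzo; Lior is not least since Sam < Lior; Jade is not least since Amir < Jade; Vera is not least since Yosef < Vera; Tess is not least since Kai < Tess; Dana is not least since Vera < Dana.
Only Bea has nothing below it, so Bea is the lowest exam score.

Bea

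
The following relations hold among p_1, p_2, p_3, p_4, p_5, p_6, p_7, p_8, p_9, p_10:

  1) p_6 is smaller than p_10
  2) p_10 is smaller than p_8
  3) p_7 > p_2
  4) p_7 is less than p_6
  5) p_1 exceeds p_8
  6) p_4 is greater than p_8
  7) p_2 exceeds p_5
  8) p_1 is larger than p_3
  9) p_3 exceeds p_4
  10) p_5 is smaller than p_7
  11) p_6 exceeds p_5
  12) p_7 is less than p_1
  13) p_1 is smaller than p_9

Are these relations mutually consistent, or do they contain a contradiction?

consistent

The single ordering p_5 < p_2 < p_7 < p_6 < p_10 < p_8 < p_4 < p_3 < p_1 < p_9 satisfies every listed relation, so no contradiction arises.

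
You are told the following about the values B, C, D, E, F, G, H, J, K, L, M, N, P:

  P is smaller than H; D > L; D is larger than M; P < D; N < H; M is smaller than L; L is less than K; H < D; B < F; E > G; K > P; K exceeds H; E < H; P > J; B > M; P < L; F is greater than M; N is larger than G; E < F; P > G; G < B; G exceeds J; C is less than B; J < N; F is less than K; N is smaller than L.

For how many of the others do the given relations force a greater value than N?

Directly above N: L, H.
One step further: K, D (4 so far).
No other element is forced above N by the given relations, so the count is 4.

4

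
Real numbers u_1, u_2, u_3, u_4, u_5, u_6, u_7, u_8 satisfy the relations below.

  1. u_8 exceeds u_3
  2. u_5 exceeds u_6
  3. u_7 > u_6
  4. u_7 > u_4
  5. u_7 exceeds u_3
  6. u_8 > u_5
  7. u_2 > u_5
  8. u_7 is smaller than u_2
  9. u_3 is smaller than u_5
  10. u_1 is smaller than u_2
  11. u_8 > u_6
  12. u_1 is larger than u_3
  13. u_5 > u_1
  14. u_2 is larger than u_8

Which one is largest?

u_2

Chaining downward from u_2: directly below it, u_1, u_5, u_7, u_8; then u_3, u_4, u_6.
That covers every other element, and nothing is given above u_2, so u_2 is the largest.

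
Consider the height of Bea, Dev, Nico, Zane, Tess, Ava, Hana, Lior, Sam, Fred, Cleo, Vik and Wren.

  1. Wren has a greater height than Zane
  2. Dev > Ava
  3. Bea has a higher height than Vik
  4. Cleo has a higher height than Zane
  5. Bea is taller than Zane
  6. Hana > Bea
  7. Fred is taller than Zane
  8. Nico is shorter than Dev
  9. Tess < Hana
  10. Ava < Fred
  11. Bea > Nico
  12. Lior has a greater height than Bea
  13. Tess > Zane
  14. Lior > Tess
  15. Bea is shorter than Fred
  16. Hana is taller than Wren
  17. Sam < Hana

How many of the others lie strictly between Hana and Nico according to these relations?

Chaining upward from Nico reaches: Dev, Bea, Lior, Fred.
Chaining downward from Hana reaches: Vik, Zane, Tess, Sam, Bea, Wren.
Strictly between Nico and Hana are those in both lists: Bea — 1 element.

1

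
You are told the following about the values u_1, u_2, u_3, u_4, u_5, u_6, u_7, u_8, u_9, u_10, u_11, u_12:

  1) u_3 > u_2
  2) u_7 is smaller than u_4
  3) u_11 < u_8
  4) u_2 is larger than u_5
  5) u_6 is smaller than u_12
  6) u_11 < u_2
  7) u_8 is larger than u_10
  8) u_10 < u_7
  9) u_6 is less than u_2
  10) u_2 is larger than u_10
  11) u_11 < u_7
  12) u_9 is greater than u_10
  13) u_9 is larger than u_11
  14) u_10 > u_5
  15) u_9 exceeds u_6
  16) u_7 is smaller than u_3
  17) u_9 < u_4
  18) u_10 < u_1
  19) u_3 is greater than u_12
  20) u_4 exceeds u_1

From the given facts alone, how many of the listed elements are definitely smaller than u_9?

Directly below u_9: u_6, u_11, u_10.
One step further: u_5 (4 so far).
Nothing else is reachable below u_9; 4 in all.

4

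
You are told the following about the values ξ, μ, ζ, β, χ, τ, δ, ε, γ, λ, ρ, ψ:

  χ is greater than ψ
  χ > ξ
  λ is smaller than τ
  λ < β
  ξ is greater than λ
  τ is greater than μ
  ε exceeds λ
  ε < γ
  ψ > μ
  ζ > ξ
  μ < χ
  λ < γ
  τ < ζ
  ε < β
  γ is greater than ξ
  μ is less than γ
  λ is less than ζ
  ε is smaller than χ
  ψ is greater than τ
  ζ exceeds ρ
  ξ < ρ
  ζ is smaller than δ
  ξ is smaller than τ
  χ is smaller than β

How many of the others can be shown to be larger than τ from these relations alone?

The elements the relations force above τ are ζ, ψ, χ, β, δ — no chain reaches any other.
That is 5.

5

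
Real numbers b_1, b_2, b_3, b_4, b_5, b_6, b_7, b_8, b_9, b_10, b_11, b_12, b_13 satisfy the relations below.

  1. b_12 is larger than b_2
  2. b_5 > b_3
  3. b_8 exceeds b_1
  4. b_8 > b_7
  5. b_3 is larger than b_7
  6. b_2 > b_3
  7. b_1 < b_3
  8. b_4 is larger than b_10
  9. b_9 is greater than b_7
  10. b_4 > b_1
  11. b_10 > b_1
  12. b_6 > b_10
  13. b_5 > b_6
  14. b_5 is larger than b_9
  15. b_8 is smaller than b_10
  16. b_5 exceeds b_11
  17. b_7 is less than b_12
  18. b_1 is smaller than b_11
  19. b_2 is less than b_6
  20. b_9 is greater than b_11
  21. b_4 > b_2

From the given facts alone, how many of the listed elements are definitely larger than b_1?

10

From b_1 the given relations immediately reach b_8, b_3, b_10, b_4, b_11.
From those, b_2, b_6, b_9, b_5 — 9 in total.
From those, b_12 — 10 in total.
No other element is forced above b_1 by the given relations, so the count is 10.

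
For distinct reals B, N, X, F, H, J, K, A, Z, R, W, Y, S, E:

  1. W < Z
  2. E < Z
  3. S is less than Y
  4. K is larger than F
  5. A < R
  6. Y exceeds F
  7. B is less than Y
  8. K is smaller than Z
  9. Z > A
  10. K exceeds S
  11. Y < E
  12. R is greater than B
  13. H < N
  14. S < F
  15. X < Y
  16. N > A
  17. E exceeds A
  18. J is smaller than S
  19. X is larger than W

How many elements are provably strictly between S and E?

2

The relations place S below E. An element lies strictly between them when it is forced above S and also forced below E.
Above S: {F, K, Y, Z}. Below E: {A, B, J, W, F, X, Y}.
Intersection: {F, Y} — 2.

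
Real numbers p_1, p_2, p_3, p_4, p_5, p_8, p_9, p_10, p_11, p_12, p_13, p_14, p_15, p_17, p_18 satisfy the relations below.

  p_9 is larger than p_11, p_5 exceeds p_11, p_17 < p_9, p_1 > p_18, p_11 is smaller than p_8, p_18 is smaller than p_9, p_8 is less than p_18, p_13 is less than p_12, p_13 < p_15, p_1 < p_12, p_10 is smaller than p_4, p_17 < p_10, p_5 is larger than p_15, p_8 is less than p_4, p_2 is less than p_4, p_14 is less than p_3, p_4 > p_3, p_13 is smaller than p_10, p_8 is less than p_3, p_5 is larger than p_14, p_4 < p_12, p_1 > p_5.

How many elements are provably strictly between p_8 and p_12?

Chaining upward from p_8 reaches: p_18, p_9, p_3, p_4, p_1.
Chaining downward from p_12 reaches: p_11, p_17, p_18, p_2, p_14, p_13, p_10, p_3, p_15, p_5, p_4, p_1.
Strictly between p_8 and p_12 are those in both lists: p_18, p_3, p_4, p_1 — 4 elements.

4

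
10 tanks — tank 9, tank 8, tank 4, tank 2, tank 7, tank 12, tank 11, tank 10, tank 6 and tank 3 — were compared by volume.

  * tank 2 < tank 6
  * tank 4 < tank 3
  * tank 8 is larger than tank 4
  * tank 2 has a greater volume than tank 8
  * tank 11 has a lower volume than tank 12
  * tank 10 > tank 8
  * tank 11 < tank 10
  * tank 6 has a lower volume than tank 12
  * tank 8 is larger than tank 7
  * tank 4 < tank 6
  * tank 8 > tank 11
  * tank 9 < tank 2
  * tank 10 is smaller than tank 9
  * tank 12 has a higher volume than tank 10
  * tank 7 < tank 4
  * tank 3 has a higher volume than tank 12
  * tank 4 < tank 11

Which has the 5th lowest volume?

tank 10

Chaining the given pairs: tank 7 < tank 4 < tank 11 < tank 8 < tank 10 < tank 9 < tank 2 < tank 6 < tank 12 < tank 3.
Counting 5 from the smallest end gives tank 10.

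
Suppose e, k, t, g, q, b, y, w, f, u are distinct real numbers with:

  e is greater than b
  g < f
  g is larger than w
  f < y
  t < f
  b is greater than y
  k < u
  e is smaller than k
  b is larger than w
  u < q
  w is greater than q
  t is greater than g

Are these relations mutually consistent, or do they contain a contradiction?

Chaining the given relations yields k < u < q < w < g < t < f < y < b < e, so k < e. But one relation states e < k. These cannot both hold.

inconsistent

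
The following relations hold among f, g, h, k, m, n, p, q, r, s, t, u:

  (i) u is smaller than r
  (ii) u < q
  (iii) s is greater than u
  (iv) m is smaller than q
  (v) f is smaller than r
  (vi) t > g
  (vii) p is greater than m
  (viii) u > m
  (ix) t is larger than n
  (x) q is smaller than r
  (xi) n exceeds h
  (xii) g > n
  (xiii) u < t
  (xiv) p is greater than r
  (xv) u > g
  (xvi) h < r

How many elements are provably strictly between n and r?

The relations place n below r. An element lies strictly between them when it is forced above n and also forced below r.
Above n: {g, u, q, p, s, t}. Below r: {m, h, g, f, u, q}.
Intersection: {g, u, q} — 3.

3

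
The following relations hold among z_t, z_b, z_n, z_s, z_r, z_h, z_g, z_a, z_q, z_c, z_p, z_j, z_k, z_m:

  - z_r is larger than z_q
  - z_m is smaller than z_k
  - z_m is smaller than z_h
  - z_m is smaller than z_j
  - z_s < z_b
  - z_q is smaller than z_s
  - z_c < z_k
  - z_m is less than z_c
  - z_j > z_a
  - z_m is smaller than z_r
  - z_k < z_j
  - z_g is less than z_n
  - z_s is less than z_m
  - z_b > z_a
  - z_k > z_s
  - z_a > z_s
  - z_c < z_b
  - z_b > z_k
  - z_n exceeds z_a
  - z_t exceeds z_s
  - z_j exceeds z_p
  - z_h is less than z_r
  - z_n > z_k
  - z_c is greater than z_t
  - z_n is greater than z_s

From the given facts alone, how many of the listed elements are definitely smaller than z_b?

7

Directly below z_b: z_s, z_c, z_a, z_k.
One step further: z_q, z_m, z_t (7 so far).
No other element is forced below z_b by the given relations, so the count is 7.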